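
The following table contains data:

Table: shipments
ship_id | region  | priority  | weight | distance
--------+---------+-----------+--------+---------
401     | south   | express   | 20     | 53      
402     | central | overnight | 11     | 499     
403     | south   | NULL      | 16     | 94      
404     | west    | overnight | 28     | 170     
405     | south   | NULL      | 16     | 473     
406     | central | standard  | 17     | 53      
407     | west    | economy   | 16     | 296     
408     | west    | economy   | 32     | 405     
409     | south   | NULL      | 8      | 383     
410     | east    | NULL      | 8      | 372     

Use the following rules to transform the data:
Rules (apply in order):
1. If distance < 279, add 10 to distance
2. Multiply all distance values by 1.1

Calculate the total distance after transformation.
3121.8

Step 1: Apply Rule 1 - Add 10 to records with distance < 279
  - 4 records affected: 370 + (4 × 10) = 410
  - Unaffected records: 2428
  - Sum after Rule 1: 2838
Step 2: Apply Rule 2 - Multiply all by 1.1
  - 2838 × 1.1 = 3121.8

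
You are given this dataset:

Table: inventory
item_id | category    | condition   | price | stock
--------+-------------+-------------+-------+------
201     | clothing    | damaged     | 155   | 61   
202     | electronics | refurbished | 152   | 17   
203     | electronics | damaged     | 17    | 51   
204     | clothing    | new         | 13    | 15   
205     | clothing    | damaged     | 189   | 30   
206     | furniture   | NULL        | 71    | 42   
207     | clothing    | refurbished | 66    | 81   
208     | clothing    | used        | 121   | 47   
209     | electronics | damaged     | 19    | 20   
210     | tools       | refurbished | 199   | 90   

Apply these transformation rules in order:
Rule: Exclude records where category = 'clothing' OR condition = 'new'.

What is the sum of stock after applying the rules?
220

Step 1: Find records where category = 'clothing' OR condition = 'new'
Step 2: 5 records match, summing to 234
Step 3: Original sum: 454
Step 4: Remaining sum = 454 - 234 = 220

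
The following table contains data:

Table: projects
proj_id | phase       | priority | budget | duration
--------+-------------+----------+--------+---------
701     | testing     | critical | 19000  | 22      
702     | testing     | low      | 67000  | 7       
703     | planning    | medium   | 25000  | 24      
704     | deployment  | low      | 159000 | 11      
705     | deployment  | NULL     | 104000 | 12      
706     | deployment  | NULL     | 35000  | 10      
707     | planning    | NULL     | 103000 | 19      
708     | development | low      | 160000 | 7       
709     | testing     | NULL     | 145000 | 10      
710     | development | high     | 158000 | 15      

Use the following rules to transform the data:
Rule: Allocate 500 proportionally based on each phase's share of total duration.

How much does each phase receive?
deployment: 120.44, development: 80.29, planning: 156.93, testing: 142.34

Step 1: Calculate total duration = 137
Step 2: Calculate each phase's proportion:
  deployment: 33/137 = 24.09% → 120.44
  development: 22/137 = 16.06% → 80.29
  planning: 43/137 = 31.39% → 156.93
  testing: 39/137 = 28.47% → 142.34
Step 3: Verify: sum of allocations ≈ 500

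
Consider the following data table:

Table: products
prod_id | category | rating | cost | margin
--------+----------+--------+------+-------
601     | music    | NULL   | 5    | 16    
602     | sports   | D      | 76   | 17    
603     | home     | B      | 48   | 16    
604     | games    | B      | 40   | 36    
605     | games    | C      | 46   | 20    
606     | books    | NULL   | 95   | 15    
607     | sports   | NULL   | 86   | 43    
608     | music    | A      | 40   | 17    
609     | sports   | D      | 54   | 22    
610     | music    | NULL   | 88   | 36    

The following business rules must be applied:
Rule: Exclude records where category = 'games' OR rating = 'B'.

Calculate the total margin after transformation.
166

Step 1: Find records where category = 'games' OR rating = 'B'
Step 2: 3 records match, summing to 72
Step 3: Original sum: 238
Step 4: Remaining sum = 238 - 72 = 166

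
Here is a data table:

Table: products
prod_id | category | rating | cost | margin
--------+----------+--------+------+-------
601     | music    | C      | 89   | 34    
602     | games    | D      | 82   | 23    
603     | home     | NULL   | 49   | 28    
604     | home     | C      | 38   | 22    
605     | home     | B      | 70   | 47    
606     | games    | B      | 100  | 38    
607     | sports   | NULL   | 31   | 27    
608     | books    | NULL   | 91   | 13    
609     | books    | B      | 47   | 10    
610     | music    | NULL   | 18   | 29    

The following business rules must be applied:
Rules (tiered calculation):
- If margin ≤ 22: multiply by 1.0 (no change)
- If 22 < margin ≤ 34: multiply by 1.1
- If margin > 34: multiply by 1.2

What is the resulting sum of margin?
302.1

Step 1: Tier 1 (margin ≤ 22): 3 records, sum = 45 × 1.0 = 45.0
Step 2: Tier 2 (22 < margin ≤ 34): 5 records, sum = 141 × 1.1 = 155.1
Step 3: Tier 3 (margin > 34): 2 records, sum = 85 × 1.2 = 102.0
Step 4: Final sum = 45.0 + 155.1 + 102.0 = 302.1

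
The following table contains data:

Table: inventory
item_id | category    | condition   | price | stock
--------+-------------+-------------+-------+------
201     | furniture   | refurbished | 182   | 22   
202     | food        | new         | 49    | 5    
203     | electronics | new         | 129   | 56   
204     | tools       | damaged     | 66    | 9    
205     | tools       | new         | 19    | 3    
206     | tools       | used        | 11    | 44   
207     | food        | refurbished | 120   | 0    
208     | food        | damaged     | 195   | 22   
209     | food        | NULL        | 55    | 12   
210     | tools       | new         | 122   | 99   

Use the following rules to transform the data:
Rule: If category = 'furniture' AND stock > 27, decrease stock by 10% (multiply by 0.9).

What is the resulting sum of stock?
272

Step 1: Find records where category = 'furniture' AND stock > 27
Step 2: 0 records match, summing to 0
Step 3: After multiplier: 0 × 0.9 = 0.0
Step 4: Unaffected records sum: 272
Step 5: Final sum = 0.0 + 272 = 272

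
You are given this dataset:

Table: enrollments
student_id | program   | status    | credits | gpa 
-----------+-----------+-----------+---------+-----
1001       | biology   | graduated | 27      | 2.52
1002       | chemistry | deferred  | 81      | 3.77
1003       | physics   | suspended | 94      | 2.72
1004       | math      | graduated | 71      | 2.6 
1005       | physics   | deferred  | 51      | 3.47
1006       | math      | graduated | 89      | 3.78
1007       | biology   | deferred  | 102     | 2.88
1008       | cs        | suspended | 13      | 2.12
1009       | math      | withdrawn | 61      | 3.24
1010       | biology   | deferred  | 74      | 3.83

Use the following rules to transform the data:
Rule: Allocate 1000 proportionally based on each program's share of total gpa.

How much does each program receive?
biology: 298.42, chemistry: 121.89, cs: 68.54, math: 311.02, physics: 200.13

Step 1: Calculate total gpa = 30.93
Step 2: Calculate each program's proportion:
  biology: 9.23/30.93 = 29.84% → 298.42
  chemistry: 3.77/30.93 = 12.19% → 121.89
  cs: 2.12/30.93 = 6.85% → 68.54
  math: 9.62/30.93 = 31.10% → 311.02
  physics: 6.19/30.93 = 20.01% → 200.13
Step 3: Verify: sum of allocations ≈ 1000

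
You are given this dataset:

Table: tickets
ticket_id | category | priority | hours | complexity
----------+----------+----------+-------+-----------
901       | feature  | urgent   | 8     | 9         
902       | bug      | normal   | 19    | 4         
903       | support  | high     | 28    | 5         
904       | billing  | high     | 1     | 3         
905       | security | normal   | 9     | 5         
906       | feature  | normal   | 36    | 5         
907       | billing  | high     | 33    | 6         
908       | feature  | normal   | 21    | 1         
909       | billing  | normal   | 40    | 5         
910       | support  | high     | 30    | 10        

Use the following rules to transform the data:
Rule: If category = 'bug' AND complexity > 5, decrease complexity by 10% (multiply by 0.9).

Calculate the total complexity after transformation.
53

Step 1: Find records where category = 'bug' AND complexity > 5
Step 2: 0 records match, summing to 0
Step 3: After multiplier: 0 × 0.9 = 0.0
Step 4: Unaffected records sum: 53
Step 5: Final sum = 0.0 + 53 = 53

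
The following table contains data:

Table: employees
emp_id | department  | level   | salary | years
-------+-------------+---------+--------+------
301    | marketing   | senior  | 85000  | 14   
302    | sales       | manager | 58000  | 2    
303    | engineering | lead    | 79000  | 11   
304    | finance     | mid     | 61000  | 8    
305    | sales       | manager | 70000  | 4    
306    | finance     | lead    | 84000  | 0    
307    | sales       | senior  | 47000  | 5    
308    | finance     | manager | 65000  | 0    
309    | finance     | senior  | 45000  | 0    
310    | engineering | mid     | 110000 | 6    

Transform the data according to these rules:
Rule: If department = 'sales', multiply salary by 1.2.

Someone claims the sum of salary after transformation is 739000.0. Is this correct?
Yes, the result is correct.

Step 1: Calculate the correct sum after transformation
Step 2: Apply multiplier 1.2 to records where department = 'sales'
Step 3: Correct result = 739000.0
Step 4: Claimed result = 739000.0
Step 5: 739000.0 = 739000.0 ✓
Conclusion: The claimed result is correct.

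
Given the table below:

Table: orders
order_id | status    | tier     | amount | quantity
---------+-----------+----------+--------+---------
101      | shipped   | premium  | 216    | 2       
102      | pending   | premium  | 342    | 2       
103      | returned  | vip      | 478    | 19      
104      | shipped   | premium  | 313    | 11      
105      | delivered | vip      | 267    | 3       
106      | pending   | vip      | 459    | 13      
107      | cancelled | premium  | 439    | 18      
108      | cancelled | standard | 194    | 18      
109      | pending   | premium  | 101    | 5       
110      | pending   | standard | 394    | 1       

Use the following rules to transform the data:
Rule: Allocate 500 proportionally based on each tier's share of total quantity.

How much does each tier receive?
premium: 206.52, standard: 103.26, vip: 190.22

Step 1: Calculate total quantity = 92
Step 2: Calculate each tier's proportion:
  premium: 38/92 = 41.30% → 206.52
  standard: 19/92 = 20.65% → 103.26
  vip: 35/92 = 38.04% → 190.22
Step 3: Verify: sum of allocations ≈ 500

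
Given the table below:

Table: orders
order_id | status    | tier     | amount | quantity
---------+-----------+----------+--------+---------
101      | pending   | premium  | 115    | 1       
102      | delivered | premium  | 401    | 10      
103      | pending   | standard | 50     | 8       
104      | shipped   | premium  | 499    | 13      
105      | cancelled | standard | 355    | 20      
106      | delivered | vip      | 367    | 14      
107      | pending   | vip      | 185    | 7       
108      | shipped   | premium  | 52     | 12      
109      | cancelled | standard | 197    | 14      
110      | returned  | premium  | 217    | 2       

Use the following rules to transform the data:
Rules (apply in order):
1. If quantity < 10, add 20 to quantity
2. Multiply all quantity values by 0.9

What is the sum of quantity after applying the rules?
162.9

Step 1: Apply Rule 1 - Add 20 to records with quantity < 10
  - 4 records affected: 18 + (4 × 20) = 98
  - Unaffected records: 83
  - Sum after Rule 1: 181
Step 2: Apply Rule 2 - Multiply all by 0.9
  - 181 × 0.9 = 162.9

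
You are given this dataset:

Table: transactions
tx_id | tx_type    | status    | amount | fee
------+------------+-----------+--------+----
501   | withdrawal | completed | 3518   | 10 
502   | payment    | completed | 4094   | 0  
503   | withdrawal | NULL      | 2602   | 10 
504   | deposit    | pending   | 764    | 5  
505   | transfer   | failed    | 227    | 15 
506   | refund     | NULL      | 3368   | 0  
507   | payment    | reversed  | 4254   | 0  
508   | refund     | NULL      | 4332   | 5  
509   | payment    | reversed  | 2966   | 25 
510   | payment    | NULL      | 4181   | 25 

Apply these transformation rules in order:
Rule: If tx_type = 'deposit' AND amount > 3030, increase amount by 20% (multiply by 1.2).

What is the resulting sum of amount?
30306

Step 1: Find records where tx_type = 'deposit' AND amount > 3030
Step 2: 0 records match, summing to 0
Step 3: After multiplier: 0 × 1.2 = 0.0
Step 4: Unaffected records sum: 30306
Step 5: Final sum = 0.0 + 30306 = 30306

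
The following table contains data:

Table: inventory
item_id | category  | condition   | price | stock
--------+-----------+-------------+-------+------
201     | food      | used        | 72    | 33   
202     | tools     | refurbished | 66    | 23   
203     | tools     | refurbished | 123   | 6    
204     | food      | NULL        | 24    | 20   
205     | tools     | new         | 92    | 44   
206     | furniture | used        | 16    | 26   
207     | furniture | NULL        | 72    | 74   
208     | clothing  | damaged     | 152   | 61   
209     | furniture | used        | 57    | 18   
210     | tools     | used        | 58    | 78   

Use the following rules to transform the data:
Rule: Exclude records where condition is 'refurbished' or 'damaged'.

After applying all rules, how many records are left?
7

Step 1: Count records to exclude
  - 2 (refurbished) + 1 (damaged) = 3 records
Step 2: Total records: 10
Step 3: Remaining = 10 - 3 = 7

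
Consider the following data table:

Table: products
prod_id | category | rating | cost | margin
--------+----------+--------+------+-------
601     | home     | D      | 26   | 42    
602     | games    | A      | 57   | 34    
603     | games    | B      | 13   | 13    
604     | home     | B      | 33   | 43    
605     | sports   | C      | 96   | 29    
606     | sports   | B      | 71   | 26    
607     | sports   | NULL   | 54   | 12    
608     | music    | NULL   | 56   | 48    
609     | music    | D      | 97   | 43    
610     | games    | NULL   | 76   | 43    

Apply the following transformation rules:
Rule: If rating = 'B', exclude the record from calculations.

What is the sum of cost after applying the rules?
462

Step 1: Identify records where rating = 'B'
Step 2: The excluded records sum to 117
Step 3: Original total cost = 579
Step 4: Remaining total = 579 - 117 = 462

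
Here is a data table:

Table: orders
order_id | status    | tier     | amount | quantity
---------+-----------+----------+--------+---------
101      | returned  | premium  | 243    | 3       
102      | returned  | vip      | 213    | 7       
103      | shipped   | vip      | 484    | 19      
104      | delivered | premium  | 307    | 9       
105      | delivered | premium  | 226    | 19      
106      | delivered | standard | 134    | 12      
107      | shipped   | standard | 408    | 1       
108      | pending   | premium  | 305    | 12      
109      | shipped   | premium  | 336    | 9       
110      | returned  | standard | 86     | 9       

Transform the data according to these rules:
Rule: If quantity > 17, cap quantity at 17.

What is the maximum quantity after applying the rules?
17

Step 1: Original maximum quantity = 19
Step 2: Apply cap at 17
Step 3: 2 records had quantity > 17 and were capped
Step 4: Maximum after transformation = 17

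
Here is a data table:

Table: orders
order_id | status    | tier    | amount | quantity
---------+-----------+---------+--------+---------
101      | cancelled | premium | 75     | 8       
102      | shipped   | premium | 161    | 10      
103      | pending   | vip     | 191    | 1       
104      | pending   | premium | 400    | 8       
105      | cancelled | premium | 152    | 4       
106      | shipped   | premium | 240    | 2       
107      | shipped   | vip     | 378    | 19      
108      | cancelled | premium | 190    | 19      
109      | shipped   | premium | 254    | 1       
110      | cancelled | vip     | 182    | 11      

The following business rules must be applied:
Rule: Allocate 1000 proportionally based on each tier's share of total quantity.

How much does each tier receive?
premium: 626.51, vip: 373.49

Step 1: Calculate total quantity = 83
Step 2: Calculate each tier's proportion:
  premium: 52/83 = 62.65% → 626.51
  vip: 31/83 = 37.35% → 373.49
Step 3: Verify: sum of allocations ≈ 1000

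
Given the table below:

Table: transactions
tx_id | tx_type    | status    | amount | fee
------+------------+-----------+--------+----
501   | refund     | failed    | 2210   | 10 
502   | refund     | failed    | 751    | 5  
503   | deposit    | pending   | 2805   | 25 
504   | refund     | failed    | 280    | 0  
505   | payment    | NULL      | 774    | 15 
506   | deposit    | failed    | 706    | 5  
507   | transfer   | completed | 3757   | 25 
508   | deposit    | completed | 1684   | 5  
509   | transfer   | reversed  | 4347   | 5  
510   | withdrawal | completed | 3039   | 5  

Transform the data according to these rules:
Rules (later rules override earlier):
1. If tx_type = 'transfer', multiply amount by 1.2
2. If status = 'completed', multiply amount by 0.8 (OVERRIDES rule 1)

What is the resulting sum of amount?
19526.4

Step 1: Rule 2 takes priority for records with status = 'completed'
  - 3 records: 8480 × 0.8 = 6784.0
Step 2: Rule 1 applies to remaining records with tx_type = 'transfer'
  - 1 records: 4347 × 1.2 = 5216.4
Step 3: Other records unchanged: 7526
Step 4: Final sum = 6784.0 + 5216.4 + 7526 = 19526.4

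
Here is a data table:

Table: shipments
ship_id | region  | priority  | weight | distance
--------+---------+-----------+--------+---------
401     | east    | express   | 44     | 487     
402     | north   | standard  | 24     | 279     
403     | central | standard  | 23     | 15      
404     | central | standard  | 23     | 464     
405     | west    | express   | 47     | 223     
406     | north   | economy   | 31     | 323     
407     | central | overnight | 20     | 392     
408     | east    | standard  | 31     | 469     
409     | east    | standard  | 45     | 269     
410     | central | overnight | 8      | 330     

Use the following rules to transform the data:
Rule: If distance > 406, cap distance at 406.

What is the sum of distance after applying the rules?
3049

Step 1: 3 records have distance > 406
Step 2: These records originally summed to 1420
Step 3: After capping: 3 × 406 = 1218
Step 4: Unaffected records sum: 1831
Step 5: Final sum = 1218 + 1831 = 3049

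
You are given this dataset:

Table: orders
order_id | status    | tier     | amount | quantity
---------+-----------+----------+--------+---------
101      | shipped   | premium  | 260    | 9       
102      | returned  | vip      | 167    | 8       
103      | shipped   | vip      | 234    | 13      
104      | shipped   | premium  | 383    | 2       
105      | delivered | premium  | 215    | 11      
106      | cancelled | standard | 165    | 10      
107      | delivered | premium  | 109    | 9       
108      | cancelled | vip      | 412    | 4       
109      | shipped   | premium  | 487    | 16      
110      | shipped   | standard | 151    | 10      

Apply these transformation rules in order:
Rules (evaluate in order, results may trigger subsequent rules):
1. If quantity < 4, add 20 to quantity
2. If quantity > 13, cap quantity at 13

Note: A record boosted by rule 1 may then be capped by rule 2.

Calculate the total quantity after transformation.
100

Step 1: Apply rule 1 to records with quantity < 4
  - 1 records get bonus of 20
  - Of these, 1 records then exceed 13 and get capped
Step 2: Apply rule 2 to records with quantity > 13
  - 1 records (original) are capped
Step 3: Calculate final sum = 100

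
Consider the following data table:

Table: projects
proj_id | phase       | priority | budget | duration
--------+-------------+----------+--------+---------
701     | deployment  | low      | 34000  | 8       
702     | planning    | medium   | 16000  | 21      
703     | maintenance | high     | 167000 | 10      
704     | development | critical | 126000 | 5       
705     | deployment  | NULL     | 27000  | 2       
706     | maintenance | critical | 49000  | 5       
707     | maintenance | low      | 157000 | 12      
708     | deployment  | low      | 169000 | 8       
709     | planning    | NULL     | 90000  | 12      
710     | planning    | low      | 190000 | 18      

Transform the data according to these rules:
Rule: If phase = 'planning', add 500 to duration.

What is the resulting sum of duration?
1601

Step 1: Count records where phase = 'planning': 3
Step 2: Total bonus added: 3 × 500 = 1500
Step 3: Original sum of duration: 101
Step 4: Final sum = 101 + 1500 = 1601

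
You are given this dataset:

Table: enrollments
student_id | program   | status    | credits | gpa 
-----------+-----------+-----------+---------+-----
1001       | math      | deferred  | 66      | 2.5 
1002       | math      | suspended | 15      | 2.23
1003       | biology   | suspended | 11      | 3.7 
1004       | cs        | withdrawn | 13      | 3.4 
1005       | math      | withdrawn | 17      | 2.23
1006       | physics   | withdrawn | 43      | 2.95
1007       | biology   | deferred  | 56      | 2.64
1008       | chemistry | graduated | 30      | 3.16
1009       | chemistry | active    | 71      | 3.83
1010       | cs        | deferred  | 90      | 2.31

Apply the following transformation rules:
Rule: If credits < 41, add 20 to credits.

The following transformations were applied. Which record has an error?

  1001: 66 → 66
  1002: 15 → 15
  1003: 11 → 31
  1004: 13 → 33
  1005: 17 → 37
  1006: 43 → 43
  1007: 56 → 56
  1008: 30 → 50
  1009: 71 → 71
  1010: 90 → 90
Record 1002 has an error. The correct transformed value should be 35, not 15.

Step 1: Check each record against the rule
Step 2: Record 1002 has credits = 15
Step 3: Since 15 < 41, the bonus should have been applied
Step 4: Correct value = 35, but claimed value = 15
Conclusion: Record 1002 has the error.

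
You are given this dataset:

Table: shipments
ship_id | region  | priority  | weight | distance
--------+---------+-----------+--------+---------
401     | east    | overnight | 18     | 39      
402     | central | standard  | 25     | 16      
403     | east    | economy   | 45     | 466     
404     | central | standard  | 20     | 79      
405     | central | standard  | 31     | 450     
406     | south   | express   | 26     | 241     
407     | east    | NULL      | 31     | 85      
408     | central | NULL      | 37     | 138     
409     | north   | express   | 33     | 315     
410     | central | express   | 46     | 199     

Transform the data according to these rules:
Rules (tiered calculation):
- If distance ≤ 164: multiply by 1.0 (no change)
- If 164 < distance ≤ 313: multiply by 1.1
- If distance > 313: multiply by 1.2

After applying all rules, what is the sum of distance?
2318.2

Step 1: Tier 1 (distance ≤ 164): 5 records, sum = 357 × 1.0 = 357.0
Step 2: Tier 2 (164 < distance ≤ 313): 2 records, sum = 440 × 1.1 = 484.0
Step 3: Tier 3 (distance > 313): 3 records, sum = 1231 × 1.2 = 1477.2
Step 4: Final sum = 357.0 + 484.0 + 1477.2 = 2318.2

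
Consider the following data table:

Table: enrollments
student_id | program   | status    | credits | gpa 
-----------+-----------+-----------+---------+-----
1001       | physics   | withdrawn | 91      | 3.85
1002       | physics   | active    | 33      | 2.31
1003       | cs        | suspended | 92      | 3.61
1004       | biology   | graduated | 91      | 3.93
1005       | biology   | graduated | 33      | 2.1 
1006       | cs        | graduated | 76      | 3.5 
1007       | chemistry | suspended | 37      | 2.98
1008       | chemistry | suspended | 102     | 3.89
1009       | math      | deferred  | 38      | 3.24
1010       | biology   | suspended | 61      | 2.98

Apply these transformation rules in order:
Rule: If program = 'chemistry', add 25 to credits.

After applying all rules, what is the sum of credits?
704

Step 1: Count records where program = 'chemistry': 2
Step 2: Total bonus added: 2 × 25 = 50
Step 3: Original sum of credits: 654
Step 4: Final sum = 654 + 50 = 704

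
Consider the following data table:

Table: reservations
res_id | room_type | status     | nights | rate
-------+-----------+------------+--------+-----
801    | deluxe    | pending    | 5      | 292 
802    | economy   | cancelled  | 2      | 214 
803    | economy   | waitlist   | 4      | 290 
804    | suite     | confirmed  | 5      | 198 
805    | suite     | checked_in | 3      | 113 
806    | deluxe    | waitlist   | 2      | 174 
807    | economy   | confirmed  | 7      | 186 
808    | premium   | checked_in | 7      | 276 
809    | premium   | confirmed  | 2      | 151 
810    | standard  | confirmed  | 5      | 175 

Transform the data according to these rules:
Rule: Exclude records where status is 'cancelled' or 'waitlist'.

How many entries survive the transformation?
7

Step 1: Count records to exclude
  - 1 (cancelled) + 2 (waitlist) = 3 records
Step 2: Total records: 10
Step 3: Remaining = 10 - 3 = 7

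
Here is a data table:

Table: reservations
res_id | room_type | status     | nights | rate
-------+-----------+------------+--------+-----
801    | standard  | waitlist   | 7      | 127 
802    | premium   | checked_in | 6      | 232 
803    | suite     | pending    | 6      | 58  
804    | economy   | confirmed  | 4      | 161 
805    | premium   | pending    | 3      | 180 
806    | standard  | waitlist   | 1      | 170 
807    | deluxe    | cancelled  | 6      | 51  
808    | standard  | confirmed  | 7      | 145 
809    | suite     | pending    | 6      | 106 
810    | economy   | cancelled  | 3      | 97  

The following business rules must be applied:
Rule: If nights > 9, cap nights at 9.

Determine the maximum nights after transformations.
7

Step 1: Original maximum nights = 7
Step 2: Check cap of 9 against maximum
Step 3: No records exceed the cap (max 7 <= cap 9), so no capping applies
Step 4: Maximum after transformation = 7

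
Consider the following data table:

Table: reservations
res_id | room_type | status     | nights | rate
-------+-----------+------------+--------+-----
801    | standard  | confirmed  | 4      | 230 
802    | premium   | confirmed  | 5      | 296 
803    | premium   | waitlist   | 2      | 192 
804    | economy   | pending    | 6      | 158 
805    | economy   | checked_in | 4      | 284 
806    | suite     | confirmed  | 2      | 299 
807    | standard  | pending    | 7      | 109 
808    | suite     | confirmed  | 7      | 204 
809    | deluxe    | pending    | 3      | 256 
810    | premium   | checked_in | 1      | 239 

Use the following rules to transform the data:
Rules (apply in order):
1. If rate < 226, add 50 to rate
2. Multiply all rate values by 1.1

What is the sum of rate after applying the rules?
2713.7

Step 1: Apply Rule 1 - Add 50 to records with rate < 226
  - 4 records affected: 663 + (4 × 50) = 863
  - Unaffected records: 1604
  - Sum after Rule 1: 2467
Step 2: Apply Rule 2 - Multiply all by 1.1
  - 2467 × 1.1 = 2713.7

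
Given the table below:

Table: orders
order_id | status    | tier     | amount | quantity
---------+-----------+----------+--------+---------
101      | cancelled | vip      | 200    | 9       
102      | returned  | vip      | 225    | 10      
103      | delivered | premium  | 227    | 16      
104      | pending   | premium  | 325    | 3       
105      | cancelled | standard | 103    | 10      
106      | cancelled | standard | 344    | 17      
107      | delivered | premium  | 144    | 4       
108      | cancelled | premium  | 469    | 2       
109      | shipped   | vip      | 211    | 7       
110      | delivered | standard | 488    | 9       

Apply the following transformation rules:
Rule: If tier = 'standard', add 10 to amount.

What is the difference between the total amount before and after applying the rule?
30

Step 1: Original sum of amount = 2736
Step 2: 3 records have tier = 'standard'
Step 3: Each affected record changes by 10
Step 4: Total change = 3 × 10 = 30
Step 5: New sum = 2736 + 30 = 2766
Step 6: Difference = |2766 - 2736| = 30
        (Sum increased by 30)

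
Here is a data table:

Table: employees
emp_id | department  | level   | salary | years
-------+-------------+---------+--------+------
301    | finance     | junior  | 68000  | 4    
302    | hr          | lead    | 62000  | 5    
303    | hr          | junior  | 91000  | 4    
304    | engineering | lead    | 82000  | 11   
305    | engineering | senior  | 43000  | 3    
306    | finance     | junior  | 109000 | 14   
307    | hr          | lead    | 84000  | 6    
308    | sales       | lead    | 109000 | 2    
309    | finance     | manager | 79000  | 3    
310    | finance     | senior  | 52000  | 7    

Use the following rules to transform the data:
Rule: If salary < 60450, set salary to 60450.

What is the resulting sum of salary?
804900

Step 1: 2 records have salary < 60450
Step 2: These records originally summed to 95000
Step 3: After setting to minimum: 2 × 60450 = 120900
Step 4: Unaffected records sum: 684000
Step 5: Final sum = 120900 + 684000 = 804900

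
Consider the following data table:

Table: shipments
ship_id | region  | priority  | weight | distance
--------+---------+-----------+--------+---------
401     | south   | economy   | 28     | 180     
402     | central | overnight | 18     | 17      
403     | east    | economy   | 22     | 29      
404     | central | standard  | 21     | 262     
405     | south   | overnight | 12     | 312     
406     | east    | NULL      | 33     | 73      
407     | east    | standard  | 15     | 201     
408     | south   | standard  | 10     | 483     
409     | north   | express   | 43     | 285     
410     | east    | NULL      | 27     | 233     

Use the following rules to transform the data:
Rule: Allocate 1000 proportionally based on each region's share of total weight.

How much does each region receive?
central: 170.31, east: 423.58, north: 187.77, south: 218.34

Step 1: Calculate total weight = 229
Step 2: Calculate each region's proportion:
  central: 39/229 = 17.03% → 170.31
  east: 97/229 = 42.36% → 423.58
  north: 43/229 = 18.78% → 187.77
  south: 50/229 = 21.83% → 218.34
Step 3: Verify: sum of allocations ≈ 1000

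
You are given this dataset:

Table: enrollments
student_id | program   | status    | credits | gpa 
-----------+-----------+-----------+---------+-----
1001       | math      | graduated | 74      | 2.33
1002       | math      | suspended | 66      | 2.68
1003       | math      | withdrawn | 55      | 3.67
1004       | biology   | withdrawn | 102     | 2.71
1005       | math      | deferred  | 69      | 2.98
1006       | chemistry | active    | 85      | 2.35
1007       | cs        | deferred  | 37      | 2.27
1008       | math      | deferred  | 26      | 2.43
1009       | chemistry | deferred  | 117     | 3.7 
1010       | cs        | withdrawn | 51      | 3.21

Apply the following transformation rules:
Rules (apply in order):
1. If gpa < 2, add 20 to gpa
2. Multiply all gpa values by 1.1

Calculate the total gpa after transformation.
31.16

Step 1: Apply Rule 1 - Add 20 to records with gpa < 2
  - 0 records affected: 0 + (0 × 20) = 0
  - Unaffected records: 28.33
  - Sum after Rule 1: 28.33
Step 2: Apply Rule 2 - Multiply all by 1.1
  - 28.33 × 1.1 = 31.16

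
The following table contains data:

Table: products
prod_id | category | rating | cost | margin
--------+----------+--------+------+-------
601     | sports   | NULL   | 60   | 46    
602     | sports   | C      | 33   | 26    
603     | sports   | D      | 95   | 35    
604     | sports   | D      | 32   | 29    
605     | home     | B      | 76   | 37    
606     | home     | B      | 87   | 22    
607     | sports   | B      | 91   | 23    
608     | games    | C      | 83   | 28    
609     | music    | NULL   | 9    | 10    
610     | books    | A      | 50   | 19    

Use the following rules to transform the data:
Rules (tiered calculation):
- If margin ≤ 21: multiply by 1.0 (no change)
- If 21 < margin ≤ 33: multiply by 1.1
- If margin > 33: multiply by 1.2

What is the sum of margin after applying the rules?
311.4

Step 1: Tier 1 (margin ≤ 21): 2 records, sum = 29 × 1.0 = 29.0
Step 2: Tier 2 (21 < margin ≤ 33): 5 records, sum = 128 × 1.1 = 140.8
Step 3: Tier 3 (margin > 33): 3 records, sum = 118 × 1.2 = 141.6
Step 4: Final sum = 29.0 + 140.8 + 141.6 = 311.4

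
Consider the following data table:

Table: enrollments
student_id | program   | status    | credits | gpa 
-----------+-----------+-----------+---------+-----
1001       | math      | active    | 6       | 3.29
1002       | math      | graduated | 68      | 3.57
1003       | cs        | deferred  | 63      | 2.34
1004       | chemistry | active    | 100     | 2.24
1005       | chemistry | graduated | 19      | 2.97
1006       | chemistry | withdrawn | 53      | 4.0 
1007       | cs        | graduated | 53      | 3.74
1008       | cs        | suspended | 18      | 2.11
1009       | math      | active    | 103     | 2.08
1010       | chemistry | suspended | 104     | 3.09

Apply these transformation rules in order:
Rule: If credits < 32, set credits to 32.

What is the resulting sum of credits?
640

Step 1: 3 records have credits < 32
Step 2: These records originally summed to 43
Step 3: After setting to minimum: 3 × 32 = 96
Step 4: Unaffected records sum: 544
Step 5: Final sum = 96 + 544 = 640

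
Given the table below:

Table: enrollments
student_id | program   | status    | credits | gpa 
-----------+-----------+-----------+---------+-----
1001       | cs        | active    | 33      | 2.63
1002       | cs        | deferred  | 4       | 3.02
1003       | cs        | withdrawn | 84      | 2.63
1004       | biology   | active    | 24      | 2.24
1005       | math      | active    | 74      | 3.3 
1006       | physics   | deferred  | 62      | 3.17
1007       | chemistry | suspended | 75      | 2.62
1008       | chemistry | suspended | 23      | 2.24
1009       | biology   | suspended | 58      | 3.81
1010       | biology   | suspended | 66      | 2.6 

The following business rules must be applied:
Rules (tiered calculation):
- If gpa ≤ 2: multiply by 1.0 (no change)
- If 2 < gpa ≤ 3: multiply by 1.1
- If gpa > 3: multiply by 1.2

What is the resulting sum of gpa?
32.42

Step 1: Tier 1 (gpa ≤ 2): 0 records, sum = 0 × 1.0 = 0.0
Step 2: Tier 2 (2 < gpa ≤ 3): 6 records, sum = 14.96 × 1.1 = 16.46
Step 3: Tier 3 (gpa > 3): 4 records, sum = 13.3 × 1.2 = 15.96
Step 4: Final sum = 0.0 + 16.46 + 15.96 = 32.42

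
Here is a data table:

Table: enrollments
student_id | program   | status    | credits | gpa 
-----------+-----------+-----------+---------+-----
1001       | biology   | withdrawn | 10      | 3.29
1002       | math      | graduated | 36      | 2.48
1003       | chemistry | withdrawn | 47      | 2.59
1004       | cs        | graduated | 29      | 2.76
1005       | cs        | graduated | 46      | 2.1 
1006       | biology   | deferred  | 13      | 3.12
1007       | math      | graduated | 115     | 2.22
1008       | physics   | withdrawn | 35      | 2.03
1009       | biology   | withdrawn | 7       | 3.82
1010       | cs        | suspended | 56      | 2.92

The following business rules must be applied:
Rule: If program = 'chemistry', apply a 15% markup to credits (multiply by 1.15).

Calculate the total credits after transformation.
401.05

Step 1: Records with program = 'chemistry' have total credits = 47
Step 2: Apply multiplier: 47 × 1.15 = 54.05
Step 3: Other records total: 347
Step 4: Final sum = 54.05 + 347 = 401.05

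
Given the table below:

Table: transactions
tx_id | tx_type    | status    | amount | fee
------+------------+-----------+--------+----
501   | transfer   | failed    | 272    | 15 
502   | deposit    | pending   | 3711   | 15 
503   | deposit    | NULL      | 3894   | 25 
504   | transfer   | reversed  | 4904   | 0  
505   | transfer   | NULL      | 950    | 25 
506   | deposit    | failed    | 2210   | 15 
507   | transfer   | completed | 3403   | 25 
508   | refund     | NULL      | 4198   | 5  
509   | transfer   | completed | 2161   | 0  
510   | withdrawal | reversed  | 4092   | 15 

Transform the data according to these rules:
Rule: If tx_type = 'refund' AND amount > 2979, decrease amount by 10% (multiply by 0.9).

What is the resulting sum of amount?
29375.2

Step 1: Find records where tx_type = 'refund' AND amount > 2979
Step 2: 1 records match, summing to 4198
Step 3: After multiplier: 4198 × 0.9 = 3778.2
Step 4: Unaffected records sum: 25597
Step 5: Final sum = 3778.2 + 25597 = 29375.2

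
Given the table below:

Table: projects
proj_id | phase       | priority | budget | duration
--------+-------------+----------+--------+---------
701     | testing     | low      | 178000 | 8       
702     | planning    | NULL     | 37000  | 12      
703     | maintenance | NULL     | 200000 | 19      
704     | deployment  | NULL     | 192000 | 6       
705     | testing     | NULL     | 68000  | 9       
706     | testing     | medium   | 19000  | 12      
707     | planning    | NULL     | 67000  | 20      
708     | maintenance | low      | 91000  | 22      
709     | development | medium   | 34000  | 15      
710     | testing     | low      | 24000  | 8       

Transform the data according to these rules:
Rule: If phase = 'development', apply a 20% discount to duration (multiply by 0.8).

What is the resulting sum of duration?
128.0

Step 1: Records with phase = 'development' have total duration = 15
Step 2: Apply multiplier: 15 × 0.8 = 12.0
Step 3: Other records total: 116
Step 4: Final sum = 12.0 + 116 = 128.0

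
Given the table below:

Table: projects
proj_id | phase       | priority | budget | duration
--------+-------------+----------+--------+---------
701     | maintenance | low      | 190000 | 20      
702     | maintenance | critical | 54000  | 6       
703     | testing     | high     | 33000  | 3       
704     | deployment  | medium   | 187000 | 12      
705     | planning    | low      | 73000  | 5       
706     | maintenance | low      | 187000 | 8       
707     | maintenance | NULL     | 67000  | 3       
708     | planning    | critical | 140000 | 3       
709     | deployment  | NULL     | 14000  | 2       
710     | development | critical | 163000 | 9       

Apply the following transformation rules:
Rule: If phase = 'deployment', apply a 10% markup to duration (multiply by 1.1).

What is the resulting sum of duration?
72.4

Step 1: Records with phase = 'deployment' have total duration = 14
Step 2: Apply multiplier: 14 × 1.1 = 15.4
Step 3: Other records total: 57
Step 4: Final sum = 15.4 + 57 = 72.4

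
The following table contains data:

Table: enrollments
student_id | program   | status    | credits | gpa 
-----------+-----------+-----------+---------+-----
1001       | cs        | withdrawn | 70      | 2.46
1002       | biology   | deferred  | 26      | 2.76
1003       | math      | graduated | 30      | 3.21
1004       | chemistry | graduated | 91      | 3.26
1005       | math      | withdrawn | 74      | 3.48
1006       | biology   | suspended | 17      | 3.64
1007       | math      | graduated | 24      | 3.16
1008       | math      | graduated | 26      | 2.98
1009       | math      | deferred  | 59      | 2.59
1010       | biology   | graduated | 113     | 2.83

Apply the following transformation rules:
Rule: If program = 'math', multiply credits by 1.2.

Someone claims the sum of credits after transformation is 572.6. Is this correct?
Yes, the result is correct.

Step 1: Calculate the correct sum after transformation
Step 2: Apply multiplier 1.2 to records where program = 'math'
Step 3: Correct result = 572.6
Step 4: Claimed result = 572.6
Step 5: 572.6 = 572.6 ✓
Conclusion: The claimed result is correct.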